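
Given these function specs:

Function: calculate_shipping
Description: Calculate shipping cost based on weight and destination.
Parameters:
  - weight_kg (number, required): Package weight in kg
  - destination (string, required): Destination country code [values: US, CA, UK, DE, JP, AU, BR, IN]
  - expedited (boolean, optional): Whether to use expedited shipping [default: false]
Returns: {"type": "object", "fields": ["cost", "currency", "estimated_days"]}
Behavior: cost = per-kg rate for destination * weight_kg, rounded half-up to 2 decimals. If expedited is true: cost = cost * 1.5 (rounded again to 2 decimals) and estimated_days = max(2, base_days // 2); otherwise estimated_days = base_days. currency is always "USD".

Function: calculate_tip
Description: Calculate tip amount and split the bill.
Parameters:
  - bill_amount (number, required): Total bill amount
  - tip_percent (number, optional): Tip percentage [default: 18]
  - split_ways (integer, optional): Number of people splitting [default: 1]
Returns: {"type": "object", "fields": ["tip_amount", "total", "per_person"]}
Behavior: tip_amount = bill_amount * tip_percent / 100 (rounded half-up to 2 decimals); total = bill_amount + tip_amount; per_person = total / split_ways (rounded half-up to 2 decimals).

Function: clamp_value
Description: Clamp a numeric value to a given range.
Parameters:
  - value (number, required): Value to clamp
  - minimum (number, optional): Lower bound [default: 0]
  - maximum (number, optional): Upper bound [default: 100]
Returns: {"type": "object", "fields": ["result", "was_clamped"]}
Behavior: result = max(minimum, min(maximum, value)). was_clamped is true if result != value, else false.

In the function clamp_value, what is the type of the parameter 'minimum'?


The clamp_value spec declares:
  - minimum (number, optional): Lower bound [default: 0]
Type:
number


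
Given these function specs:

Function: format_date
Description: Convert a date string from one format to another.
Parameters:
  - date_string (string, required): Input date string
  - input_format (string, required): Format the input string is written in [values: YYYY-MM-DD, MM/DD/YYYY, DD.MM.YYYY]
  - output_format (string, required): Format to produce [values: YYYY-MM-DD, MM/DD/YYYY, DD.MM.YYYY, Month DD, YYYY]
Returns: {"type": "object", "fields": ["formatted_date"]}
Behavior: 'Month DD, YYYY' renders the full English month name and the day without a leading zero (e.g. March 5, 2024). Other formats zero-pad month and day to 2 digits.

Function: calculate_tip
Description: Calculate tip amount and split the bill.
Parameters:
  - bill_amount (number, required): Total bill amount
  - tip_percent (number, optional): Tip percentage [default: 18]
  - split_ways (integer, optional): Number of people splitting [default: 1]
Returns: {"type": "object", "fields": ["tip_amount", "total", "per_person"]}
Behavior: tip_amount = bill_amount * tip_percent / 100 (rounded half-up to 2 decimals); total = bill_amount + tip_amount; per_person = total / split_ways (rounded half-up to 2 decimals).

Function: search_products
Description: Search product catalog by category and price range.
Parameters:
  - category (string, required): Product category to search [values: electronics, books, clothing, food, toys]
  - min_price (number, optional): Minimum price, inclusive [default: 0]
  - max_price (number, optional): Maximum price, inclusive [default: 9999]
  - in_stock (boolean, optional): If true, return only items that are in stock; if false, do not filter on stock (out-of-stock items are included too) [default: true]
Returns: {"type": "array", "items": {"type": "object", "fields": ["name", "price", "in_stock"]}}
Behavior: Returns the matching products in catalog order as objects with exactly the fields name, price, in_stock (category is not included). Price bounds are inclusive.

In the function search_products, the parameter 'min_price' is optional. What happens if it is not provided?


The search_products spec declares:
  - min_price (number, optional): Minimum price, inclusive [default: 0]
It defaults to 0


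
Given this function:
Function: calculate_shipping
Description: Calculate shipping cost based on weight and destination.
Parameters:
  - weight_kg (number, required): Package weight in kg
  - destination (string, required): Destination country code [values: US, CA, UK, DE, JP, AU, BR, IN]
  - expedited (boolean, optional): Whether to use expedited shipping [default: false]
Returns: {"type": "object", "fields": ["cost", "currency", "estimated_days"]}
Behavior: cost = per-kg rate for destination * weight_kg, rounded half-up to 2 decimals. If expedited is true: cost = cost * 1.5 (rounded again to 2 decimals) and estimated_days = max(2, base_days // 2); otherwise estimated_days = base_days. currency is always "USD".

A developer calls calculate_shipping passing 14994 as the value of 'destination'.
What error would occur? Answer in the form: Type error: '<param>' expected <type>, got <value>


Spec: 'destination' is declared as string; 14994 is an integer.
Type error: 'destination' expected string, got 14994


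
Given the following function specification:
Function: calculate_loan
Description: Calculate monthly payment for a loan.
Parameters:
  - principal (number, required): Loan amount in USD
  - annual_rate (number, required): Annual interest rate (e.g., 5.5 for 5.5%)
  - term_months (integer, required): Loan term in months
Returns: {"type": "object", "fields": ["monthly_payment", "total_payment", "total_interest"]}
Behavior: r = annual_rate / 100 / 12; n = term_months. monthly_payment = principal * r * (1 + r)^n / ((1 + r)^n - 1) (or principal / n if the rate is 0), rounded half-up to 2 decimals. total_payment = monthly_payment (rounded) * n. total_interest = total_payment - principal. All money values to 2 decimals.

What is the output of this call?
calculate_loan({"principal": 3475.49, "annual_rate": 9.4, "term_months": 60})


r = 9.4 / 100 / 12 = 0.007833333333 (keep full precision)
(1 + r)^60 = 1.59706684
monthly_payment = 3475.49 * 0.007833333333 * 1.59706684 / (1.59706684 - 1) = 72.822031 -> 72.82
total_payment = 72.82 * 60 = 4369.20
total_interest = 4369.20 - 3475.49 = 893.71
Output:
{"monthly_payment": 72.82, "total_payment": 4369.2, "total_interest": 893.71}


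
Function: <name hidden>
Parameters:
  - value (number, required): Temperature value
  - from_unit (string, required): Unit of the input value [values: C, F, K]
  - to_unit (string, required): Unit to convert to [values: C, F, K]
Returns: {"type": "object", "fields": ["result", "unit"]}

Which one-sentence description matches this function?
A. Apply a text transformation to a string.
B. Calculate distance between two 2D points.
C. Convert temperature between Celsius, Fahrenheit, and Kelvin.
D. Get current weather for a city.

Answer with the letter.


Parameters value, from_unit, to_unit and return ["result", "unit"] fit: Convert temperature between Celsius, Fahrenheit, and Kelvin.
C


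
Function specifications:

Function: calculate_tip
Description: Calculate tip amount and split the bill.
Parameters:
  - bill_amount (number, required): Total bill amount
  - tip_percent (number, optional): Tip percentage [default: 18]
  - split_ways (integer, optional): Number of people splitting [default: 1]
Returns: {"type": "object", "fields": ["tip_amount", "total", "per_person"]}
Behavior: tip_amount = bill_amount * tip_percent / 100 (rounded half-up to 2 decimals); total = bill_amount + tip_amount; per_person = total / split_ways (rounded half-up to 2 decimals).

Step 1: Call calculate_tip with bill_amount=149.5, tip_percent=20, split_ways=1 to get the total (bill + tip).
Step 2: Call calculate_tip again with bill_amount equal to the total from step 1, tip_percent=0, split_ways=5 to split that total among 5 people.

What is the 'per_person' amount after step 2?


Step 1: calculate_tip(bill_amount=149.5, tip_percent=20, split_ways=1)
  tip_amount = 149.5 * 20/100 = 29.9 -> 29.90
  total = 149.5 + 29.90 = 179.40
  per_person = 179.40 / 1 = 179.4 -> 179.40
  -> total = 179.40
Step 2: calculate_tip(bill_amount=179.4, tip_percent=0, split_ways=5)
  tip_amount = 179.4 * 0/100 = 0 -> 0.00
  total = 179.4 + 0.00 = 179.40
  per_person = 179.40 / 5 = 35.88 -> 35.88
  -> per_person = 35.88
$35.88


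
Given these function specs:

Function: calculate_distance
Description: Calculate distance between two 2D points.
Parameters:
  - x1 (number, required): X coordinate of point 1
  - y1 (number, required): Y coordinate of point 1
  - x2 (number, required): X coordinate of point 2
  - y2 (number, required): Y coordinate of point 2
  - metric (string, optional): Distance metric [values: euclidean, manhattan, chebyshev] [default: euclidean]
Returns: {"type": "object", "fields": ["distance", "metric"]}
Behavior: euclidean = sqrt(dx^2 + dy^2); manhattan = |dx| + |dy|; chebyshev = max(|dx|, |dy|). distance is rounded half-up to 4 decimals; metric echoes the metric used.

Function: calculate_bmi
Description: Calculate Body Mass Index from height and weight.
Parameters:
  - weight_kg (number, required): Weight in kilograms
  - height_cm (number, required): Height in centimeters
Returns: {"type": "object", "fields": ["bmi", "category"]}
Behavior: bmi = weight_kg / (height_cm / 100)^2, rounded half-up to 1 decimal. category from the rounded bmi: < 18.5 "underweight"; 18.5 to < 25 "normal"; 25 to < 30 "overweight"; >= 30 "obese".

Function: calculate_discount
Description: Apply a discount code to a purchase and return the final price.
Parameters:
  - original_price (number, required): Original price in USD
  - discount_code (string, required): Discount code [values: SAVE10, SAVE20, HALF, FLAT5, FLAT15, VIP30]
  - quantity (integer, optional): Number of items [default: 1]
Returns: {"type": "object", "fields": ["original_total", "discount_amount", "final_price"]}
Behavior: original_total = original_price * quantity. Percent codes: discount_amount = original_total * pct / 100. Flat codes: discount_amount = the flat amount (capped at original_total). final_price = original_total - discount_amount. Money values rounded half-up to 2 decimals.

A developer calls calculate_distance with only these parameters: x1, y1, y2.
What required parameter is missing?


Required parameters: x1, y1, x2, y2
Provided: x1, y1, y2
Missing: x2
x2


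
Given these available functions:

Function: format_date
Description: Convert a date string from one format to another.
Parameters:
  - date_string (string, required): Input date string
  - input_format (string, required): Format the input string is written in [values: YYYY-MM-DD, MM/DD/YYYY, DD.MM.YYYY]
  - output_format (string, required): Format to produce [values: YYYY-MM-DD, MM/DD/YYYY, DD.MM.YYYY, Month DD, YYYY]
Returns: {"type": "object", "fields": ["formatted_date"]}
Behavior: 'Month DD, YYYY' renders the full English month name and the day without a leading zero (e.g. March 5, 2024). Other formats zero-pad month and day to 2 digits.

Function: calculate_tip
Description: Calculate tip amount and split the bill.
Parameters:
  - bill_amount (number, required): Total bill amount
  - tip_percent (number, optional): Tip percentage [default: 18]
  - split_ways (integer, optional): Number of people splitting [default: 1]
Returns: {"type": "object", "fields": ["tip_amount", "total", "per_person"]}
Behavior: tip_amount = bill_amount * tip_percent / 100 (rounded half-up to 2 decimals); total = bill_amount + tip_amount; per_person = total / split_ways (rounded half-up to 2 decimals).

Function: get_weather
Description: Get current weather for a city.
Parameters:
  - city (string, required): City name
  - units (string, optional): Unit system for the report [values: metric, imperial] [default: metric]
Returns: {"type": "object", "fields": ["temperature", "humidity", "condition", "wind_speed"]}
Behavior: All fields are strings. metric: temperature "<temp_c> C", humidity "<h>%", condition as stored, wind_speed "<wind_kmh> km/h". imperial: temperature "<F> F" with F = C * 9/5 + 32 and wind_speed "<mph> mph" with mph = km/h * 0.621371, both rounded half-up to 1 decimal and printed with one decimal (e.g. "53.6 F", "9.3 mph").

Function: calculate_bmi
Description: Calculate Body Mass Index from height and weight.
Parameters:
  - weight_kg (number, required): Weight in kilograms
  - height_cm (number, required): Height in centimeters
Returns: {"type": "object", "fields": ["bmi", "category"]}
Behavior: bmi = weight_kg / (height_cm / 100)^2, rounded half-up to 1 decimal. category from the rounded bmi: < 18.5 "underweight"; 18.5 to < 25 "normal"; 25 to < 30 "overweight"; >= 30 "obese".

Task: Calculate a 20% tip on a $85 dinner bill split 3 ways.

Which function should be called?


The task needs a function whose description is: Calculate tip amount and split the bill.
calculate_tip


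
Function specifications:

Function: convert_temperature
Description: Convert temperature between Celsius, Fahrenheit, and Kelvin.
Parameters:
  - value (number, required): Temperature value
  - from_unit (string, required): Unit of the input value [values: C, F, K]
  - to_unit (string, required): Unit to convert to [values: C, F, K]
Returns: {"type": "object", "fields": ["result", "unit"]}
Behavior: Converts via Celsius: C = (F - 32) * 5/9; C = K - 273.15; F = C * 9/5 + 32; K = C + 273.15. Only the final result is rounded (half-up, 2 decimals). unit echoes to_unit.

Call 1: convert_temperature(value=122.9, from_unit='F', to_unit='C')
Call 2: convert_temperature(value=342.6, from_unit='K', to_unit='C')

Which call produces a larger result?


Call 1:
  To C: (122.9 - 32) * 5/9 = 50.5
  Target is C: 50.5
  Round to 2 decimals: 50.5
  -> 50.5 C
Call 2:
  To C: 342.6 - 273.15 = 69.45
  Target is C: 69.45
  Round to 2 decimals: 69.45
  -> 69.45 C
Call 2 (69.45 C)


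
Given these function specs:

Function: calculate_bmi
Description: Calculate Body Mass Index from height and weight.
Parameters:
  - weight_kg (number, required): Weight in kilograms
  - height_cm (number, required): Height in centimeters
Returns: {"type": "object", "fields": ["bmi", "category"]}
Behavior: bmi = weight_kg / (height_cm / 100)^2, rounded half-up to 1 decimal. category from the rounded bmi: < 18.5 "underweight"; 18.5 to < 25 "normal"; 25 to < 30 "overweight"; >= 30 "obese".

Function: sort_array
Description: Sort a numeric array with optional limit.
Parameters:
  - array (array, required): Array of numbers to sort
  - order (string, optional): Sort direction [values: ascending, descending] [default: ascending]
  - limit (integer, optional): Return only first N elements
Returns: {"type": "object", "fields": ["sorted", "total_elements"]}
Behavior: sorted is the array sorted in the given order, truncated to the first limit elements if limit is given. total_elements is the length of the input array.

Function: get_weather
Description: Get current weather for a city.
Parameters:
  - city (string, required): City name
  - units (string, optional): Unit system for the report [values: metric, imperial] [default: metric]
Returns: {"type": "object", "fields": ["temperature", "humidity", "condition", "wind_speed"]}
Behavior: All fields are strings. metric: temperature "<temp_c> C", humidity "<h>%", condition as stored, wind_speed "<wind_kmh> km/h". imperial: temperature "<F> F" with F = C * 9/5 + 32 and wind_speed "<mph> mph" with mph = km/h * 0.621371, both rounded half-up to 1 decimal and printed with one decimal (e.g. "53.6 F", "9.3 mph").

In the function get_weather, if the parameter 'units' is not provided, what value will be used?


The get_weather spec declares:
  - units (string, optional): Unit system for the report [values: metric, imperial] [default: metric]
Default:
metric


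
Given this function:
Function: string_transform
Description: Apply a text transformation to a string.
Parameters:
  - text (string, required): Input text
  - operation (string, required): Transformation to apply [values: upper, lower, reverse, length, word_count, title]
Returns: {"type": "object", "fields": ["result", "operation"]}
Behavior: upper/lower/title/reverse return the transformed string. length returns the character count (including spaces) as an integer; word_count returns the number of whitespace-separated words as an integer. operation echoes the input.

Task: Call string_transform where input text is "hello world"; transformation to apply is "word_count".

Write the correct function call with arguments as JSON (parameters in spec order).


Mapping each described value to its parameter name:
  'Input text' -> text = "hello world"
  'Transformation to apply' -> operation = "word_count"
string_transform({"text": "hello world", "operation": "word_count"})


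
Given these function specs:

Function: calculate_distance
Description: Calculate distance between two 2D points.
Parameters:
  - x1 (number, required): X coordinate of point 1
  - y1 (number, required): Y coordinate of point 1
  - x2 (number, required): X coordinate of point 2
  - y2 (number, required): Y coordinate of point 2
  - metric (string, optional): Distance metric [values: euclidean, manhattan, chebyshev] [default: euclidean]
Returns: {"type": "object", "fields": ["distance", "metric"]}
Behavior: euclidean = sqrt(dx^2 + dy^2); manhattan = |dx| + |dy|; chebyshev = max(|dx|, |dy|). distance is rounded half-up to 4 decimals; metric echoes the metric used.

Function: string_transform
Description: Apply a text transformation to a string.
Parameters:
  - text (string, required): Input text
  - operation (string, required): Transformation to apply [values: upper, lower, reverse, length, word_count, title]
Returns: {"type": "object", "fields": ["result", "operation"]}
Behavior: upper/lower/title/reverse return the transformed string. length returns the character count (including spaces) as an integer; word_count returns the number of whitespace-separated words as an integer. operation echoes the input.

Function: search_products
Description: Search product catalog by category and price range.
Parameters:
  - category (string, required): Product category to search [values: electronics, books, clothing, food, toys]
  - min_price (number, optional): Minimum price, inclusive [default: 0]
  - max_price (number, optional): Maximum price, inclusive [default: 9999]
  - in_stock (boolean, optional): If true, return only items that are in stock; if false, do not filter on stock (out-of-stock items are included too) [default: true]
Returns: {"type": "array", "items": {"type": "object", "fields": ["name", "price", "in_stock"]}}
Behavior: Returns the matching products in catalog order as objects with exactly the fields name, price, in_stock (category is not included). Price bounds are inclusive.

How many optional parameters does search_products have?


Parameters of search_products: category (required), min_price (optional), max_price (optional), in_stock (optional)
Optional count:
3


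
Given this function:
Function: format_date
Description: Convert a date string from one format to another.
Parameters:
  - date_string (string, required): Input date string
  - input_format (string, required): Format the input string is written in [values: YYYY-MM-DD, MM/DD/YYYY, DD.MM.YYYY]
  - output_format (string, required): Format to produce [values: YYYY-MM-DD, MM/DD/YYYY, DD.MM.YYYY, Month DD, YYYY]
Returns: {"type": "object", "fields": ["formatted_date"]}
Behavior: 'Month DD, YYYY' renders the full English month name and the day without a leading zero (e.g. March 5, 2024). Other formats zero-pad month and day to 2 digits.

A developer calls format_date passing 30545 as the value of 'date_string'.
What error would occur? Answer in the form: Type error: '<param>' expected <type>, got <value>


Spec: 'date_string' is declared as string; 30545 is an integer.
Type error: 'date_string' expected string, got 30545


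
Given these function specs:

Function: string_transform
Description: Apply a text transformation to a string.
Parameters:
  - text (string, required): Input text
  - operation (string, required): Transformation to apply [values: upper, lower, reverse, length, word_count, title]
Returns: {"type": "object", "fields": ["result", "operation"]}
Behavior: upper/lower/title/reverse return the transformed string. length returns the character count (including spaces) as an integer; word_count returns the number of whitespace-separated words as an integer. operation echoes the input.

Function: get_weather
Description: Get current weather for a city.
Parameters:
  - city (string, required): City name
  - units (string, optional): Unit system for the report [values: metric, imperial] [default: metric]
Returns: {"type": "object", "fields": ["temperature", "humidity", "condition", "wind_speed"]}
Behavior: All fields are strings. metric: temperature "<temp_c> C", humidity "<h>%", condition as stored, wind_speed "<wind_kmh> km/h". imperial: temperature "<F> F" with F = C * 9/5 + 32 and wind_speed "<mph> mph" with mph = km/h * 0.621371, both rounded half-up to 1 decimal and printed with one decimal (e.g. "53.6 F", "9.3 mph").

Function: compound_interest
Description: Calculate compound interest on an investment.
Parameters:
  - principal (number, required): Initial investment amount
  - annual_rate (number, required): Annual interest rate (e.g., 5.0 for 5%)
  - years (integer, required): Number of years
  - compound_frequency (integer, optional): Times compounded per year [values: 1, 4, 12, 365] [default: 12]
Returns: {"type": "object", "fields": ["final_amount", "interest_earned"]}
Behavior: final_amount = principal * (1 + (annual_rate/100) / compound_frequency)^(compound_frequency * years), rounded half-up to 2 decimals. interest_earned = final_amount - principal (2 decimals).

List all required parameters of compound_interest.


Parameters of compound_interest and their required/optional flag:
  principal: required
  annual_rate: required
  years: required
  compound_frequency: optional
annual_rate, principal, years


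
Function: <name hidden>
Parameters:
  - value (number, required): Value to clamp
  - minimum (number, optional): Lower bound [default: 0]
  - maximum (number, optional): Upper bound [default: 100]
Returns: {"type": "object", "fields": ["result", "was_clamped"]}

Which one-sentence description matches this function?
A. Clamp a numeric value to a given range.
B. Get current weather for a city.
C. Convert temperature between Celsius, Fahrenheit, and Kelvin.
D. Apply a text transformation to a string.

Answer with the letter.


Parameters value, minimum, maximum and return ["result", "was_clamped"] fit: Clamp a numeric value to a given range.
A


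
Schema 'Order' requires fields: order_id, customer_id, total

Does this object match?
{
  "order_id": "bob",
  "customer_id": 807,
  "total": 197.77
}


Checking required fields... All present.
Valid - all required fields present


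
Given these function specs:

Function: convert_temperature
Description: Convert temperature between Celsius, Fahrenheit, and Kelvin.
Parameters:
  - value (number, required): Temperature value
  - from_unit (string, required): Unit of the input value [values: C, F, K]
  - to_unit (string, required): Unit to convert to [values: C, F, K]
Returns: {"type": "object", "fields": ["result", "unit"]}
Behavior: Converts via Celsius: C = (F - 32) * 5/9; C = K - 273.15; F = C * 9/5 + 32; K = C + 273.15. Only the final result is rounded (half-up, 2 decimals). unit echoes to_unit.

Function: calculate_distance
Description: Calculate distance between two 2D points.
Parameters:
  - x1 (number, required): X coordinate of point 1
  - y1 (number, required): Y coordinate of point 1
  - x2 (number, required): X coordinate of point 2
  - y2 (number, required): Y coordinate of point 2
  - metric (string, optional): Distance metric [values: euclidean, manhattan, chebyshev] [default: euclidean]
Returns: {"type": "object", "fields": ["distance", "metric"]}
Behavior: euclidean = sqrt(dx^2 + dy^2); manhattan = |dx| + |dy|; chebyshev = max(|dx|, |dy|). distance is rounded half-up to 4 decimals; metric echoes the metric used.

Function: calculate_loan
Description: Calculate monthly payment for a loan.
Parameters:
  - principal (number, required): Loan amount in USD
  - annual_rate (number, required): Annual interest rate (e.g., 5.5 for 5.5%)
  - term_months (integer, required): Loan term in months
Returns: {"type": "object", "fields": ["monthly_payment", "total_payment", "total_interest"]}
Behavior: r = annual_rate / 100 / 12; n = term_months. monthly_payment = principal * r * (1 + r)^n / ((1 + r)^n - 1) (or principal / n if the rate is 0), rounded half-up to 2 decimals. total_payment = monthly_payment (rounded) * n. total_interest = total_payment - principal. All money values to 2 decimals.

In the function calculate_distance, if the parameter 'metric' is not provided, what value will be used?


The calculate_distance spec declares:
  - metric (string, optional): Distance metric [values: euclidean, manhattan, chebyshev] [default: euclidean]
Default:
euclidean


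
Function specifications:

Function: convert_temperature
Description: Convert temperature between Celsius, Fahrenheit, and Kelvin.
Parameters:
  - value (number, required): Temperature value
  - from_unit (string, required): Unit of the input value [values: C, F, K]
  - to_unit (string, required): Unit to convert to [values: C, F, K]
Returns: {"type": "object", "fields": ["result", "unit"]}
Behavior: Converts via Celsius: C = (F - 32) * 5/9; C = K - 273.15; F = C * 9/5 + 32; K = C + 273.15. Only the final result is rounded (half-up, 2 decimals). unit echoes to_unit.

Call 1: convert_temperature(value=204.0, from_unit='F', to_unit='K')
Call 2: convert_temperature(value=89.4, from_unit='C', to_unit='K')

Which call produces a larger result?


Call 1:
  To C: (204 - 32) * 5/9 = 95.555556
  To K: 95.555556 + 273.15 = 368.705556
  Round to 2 decimals: 368.71
  -> 368.71 K
Call 2:
  Input already in C: 89.4
  To K: 89.4 + 273.15 = 362.55
  Round to 2 decimals: 362.55
  -> 362.55 K
Call 1 (368.71 K)


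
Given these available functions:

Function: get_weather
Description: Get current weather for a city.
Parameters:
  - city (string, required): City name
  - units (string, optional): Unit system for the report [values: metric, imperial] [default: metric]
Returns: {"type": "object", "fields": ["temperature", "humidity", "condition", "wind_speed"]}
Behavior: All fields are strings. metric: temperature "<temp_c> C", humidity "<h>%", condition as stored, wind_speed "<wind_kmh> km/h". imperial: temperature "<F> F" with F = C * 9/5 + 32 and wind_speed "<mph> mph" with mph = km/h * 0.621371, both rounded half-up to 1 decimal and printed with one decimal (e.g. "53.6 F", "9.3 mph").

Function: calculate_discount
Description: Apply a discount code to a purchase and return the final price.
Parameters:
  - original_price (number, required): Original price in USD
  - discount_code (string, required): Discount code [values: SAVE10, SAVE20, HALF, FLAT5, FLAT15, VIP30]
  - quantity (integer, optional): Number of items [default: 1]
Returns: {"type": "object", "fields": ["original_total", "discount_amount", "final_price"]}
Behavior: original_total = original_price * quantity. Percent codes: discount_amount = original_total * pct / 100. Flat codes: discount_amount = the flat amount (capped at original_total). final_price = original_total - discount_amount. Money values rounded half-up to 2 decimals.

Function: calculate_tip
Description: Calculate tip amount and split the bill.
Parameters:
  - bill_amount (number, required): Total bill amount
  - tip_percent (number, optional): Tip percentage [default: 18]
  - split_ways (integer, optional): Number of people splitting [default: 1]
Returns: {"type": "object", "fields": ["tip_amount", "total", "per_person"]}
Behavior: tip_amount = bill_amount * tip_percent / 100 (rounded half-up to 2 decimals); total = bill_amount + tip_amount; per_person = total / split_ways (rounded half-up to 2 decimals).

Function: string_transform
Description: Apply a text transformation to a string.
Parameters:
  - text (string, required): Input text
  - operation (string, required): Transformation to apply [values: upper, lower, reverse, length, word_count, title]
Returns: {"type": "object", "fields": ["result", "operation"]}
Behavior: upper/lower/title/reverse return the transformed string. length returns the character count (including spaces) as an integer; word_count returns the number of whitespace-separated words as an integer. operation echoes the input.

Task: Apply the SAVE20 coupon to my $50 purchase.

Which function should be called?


The task needs a function whose description is: Apply a discount code to a purchase and return the final price.
calculate_discount


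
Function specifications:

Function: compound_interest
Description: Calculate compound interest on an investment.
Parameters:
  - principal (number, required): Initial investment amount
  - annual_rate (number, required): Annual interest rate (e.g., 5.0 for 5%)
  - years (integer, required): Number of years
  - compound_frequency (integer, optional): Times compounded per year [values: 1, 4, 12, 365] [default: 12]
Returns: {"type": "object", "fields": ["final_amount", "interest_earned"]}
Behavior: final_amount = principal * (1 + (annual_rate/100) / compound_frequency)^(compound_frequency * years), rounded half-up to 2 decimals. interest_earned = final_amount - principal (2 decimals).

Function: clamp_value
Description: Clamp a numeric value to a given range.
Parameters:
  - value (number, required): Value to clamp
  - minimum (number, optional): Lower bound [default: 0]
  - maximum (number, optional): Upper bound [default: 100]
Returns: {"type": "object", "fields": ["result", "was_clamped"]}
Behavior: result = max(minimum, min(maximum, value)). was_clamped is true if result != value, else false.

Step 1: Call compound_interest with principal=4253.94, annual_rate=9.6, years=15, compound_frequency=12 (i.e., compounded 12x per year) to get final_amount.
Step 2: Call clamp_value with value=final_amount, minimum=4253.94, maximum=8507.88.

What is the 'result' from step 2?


Step 1: compound_interest
  rate per period = 9.6/100/12 = 0.008 (keep full precision); periods = 12 * 15 = 180
  (1 + 0.008)^180 = 4.19658264
  final_amount = 4253.94 * 4.19658264 = 17852.010754 -> 17852.01
  interest_earned = 17852.01 - 4253.94 = 13598.07
  -> final_amount = 17852.01
Step 2: clamp_value(value=17852.01, minimum=4253.94, maximum=8507.88)
  result = max(4253.94, min(8507.88, 17852.01)) = max(4253.94, 8507.88) = 8507.88
  was_clamped = (8507.88 != 17852.01) = true
  -> result = 8507.88
8507.88


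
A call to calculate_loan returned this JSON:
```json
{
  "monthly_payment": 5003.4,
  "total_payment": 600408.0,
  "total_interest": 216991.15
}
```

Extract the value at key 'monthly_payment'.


5003.4


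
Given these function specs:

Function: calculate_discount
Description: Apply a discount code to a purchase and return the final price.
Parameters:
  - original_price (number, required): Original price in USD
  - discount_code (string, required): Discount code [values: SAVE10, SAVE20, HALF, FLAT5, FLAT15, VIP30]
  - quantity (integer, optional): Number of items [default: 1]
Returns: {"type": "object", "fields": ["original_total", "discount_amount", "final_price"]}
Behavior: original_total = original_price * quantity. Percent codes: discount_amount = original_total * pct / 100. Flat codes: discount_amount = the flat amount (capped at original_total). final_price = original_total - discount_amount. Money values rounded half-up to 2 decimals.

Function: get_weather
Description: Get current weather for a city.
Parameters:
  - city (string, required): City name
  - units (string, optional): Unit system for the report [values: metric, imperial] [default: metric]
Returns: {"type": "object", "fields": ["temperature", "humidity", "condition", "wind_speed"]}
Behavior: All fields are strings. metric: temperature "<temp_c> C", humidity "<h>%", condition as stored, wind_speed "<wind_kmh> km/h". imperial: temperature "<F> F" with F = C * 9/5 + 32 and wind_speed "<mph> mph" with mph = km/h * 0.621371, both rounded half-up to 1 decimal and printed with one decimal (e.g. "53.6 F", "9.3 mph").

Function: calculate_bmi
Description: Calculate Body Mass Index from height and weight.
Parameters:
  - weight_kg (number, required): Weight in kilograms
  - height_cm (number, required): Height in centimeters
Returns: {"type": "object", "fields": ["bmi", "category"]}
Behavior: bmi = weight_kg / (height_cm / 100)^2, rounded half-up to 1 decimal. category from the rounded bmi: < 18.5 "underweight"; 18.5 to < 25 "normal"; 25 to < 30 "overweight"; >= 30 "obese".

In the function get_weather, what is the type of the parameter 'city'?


The get_weather spec declares:
  - city (string, required): City name
Type:
string


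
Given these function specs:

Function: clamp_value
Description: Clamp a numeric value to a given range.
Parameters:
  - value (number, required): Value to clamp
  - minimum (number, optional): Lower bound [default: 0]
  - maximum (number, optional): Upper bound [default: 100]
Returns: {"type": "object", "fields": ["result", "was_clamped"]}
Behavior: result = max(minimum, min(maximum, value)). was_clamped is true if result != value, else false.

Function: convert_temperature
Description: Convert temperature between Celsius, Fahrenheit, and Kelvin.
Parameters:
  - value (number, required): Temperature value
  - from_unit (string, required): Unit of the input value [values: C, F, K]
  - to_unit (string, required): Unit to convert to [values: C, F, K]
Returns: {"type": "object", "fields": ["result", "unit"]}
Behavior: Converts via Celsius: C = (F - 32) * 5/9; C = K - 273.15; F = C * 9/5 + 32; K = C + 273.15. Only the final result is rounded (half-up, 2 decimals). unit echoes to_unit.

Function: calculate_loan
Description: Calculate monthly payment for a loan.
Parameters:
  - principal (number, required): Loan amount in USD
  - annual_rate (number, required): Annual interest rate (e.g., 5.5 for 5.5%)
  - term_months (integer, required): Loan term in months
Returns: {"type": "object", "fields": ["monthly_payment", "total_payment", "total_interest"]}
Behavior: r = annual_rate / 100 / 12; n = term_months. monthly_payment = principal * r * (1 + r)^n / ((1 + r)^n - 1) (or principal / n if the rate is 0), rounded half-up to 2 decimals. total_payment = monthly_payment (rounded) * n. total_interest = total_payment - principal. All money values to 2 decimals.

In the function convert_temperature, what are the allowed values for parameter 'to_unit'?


The convert_temperature spec declares:
  - to_unit (string, required): Unit to convert to [values: C, F, K]
Allowed values:
C, F, K


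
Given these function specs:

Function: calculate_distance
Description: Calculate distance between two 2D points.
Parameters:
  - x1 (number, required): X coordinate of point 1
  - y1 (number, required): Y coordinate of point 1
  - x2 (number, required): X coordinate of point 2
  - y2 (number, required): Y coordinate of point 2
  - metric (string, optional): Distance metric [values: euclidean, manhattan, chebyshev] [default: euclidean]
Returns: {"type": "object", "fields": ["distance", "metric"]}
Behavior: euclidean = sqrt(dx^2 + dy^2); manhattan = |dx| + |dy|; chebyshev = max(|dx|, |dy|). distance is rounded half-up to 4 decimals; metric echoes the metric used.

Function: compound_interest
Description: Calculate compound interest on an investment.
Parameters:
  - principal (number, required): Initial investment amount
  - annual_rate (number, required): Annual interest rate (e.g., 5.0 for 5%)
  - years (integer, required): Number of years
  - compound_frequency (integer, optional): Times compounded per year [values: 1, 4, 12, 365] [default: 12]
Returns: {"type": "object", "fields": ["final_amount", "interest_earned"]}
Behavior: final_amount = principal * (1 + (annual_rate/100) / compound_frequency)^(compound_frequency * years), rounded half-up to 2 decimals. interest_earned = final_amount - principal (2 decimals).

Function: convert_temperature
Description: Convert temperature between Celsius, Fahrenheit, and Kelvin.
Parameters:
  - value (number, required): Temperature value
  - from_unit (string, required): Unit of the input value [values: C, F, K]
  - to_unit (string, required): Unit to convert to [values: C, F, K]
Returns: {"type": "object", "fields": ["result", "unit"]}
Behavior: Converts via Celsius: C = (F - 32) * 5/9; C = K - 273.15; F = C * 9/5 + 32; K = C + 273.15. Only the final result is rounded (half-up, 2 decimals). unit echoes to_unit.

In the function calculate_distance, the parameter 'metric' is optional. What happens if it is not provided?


The calculate_distance spec declares:
  - metric (string, optional): Distance metric [values: euclidean, manhattan, chebyshev] [default: euclidean]
It defaults to euclidean


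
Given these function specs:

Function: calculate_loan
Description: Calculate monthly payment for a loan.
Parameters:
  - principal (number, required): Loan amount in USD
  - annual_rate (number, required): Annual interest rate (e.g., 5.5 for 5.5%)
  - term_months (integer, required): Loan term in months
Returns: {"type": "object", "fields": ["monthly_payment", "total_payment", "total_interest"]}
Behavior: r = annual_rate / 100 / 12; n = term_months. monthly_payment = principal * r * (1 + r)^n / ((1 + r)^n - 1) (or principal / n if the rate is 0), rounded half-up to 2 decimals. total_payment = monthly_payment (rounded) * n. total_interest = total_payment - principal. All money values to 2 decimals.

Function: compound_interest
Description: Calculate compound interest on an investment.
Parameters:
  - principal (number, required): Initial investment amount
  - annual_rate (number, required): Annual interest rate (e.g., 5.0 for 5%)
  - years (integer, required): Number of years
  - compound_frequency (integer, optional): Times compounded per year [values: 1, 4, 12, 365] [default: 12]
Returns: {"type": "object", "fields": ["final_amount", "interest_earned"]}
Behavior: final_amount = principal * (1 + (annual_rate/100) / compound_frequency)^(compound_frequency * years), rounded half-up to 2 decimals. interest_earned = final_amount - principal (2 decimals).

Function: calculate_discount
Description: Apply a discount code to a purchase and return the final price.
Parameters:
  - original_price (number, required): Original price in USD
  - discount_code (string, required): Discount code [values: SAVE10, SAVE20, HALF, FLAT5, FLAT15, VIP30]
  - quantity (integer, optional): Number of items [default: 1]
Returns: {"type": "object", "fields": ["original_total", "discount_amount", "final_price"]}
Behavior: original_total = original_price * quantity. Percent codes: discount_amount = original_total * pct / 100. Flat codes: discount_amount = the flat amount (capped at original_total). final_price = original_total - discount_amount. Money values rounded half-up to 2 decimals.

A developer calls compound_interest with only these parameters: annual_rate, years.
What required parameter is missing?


Required parameters: principal, annual_rate, years
Provided: annual_rate, years
Missing: principal
principal


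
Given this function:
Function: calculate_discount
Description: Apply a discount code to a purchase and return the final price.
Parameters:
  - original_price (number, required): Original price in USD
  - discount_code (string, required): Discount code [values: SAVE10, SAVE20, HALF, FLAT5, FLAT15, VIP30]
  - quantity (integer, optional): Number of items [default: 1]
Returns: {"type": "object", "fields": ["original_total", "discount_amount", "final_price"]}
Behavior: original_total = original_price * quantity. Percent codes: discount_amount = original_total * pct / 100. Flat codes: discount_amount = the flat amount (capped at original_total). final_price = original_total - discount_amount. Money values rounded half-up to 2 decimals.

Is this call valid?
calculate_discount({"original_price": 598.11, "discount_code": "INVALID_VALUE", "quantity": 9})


Checking parameter values...
Parameter 'discount_code' has value 'INVALID_VALUE' not in allowed: SAVE10, SAVE20, HALF, FLAT5, FLAT15, VIP30
Invalid - 'discount_code' must be one of SAVE10, SAVE20, HALF, FLAT5, FLAT15, VIP30


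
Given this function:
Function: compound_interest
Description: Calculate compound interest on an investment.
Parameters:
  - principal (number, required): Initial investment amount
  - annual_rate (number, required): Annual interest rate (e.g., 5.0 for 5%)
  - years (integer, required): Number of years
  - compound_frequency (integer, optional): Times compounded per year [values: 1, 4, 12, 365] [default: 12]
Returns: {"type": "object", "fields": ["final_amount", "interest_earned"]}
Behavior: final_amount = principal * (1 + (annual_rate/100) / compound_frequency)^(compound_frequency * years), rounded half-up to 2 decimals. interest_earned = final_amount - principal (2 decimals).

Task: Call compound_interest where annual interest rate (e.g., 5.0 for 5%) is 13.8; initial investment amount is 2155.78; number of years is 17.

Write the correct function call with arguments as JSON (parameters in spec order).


Mapping each described value to its parameter name:
  'Annual interest rate (e.g., 5.0 for 5%)' -> annual_rate = 13.8
  'Initial investment amount' -> principal = 2155.78
  'Number of years' -> years = 17
compound_interest({"principal": 2155.78, "annual_rate": 13.8, "years": 17})
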